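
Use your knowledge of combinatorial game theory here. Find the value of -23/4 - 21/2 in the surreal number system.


x = -23/4, y = 21/2
Converting to common denominator: 4
x = -23/4, y = 42/4
x - y = -23/4 - 21/2 = -65/4

-65/4


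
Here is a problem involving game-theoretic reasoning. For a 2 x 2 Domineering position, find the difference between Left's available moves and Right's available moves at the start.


Board is 2 x 2 (rows x cols).
Left (vertical) placements: (rows-1) * cols = 1 * 2 = 2
Right (horizontal) placements: rows * (cols-1) = 2 * 1 = 2
Advantage = Left - Right = 2 - 2 = 0

0


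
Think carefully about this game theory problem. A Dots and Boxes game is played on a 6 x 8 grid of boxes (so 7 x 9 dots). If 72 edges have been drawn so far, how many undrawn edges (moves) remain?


Grid: 6 x 8 boxes, i.e. 7 rows and 9 columns of dots.
Horizontal edges: (rows + 1) * cols = 7 * 8 = 56
Vertical edges: rows * (cols + 1) = 6 * 9 = 54
Total edges: 56 + 54 = 110
Edges drawn: 72
Remaining: 110 - 72 = 38

38


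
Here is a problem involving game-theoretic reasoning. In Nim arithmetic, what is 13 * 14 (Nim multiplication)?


Nim multiplication is bilinear over XOR: (u XOR v) * w = (u*w) XOR (v*w).
So we split each operand into its bit components and XOR the pairwise Nim products.
13 = 1 + 4 + 8 (as XOR of powers of 2).
14 = 2 + 4 + 8 (as XOR of powers of 2).
Using the standard Nim-product table on single bits:
  2*2 = 3,   2*4 = 8,   2*8 = 12,
  4*4 = 6,   4*8 = 11,  8*8 = 13,
and  1*x = x (identity), k*l = l*k (commutative).
Pairwise Nim products:
  1 * 2 = 2
  1 * 4 = 4
  1 * 8 = 8
  4 * 2 = 8
  4 * 4 = 6
  4 * 8 = 11
  8 * 2 = 12
  8 * 4 = 11
  8 * 8 = 13
XOR them: 2 XOR 4 XOR 8 XOR 8 XOR 6 XOR 11 XOR 12 XOR 11 XOR 13 = 1.
Result: 13 * 14 = 1 (in Nim).

1


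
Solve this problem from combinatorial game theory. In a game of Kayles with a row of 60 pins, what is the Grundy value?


Kayles: a move removes 1 or 2 adjacent pins from a contiguous row.
Removing pins from a row of k leaves two independent rows (a, b) with a + b = k - 1 (one pin) or a + b = k - 2 (two pins); an end removal gives a = 0.
By Sprague-Grundy, G(k) = mex{ G(a) XOR G(b) } over all these splits. G(0) = 0.
G(1): splits (0,0):0^0=0 -> mex({0}) = 1
G(2): splits (0,1):0^1=1 (0,0):0^0=0 -> mex({0, 1}) = 2
G(3): splits (0,2):0^2=2 (1,1):1^1=0 (0,1):0^1=1 -> mex({0, 1, 2}) = 3
G(4): splits (0,3):0^3=3 (1,2):1^2=3 (0,2):0^2=2 (1,1):1^1=0 -> mex({0, 2, 3}) = 1
G(5): splits (0,4):0^1=1 (1,3):1^3=2 (2,2):2^2=0 (0,3):0^3=3 (1,2):1^2=3 -> mex({0, 1, 2, 3}) = 4
G(6) = mex({0, 1, 2, 4}) = 3
G(7) = mex({0, 1, 3, 4, 5}) = 2
G(8) = mex({0, 2, 3, 5, 6}) = 1
G(9) = mex({0, 1, 2, 3, 6, 7}) = 4
G(10) = mex({0, 1, 3, 4, 5, 7}) = 2
G(11) = mex({0, 1, 2, 3, 4, 5}) = 6
G(12) = mex({0, 1, 2, 3, 5, 6, 7}) = 4
G(13) = mex({0, 2, 3, 4, 6, 7}) = 1
G(14) = mex({0, 1, 4, 5, 6, 7}) = 2
G(15) = mex({0, 1, 2, 3, 4, 5, 6}) = 7
G(16) = mex({0, 2, 3, 5, 6, 7}) = 1
G(17) = mex({0, 1, 2, 3, 5, 6, 7}) = 4
G(18) = mex({0, 1, 2, 4, 5, 6}) = 3
G(19) = mex({0, 1, 3, 4, 5, 7}) = 2
G(20) = mex({0, 2, 3, 4, 5, 6, 7}) = 1
G(21) = mex({0, 1, 2, 3, 5, 6, 7}) = 4
G(22) = mex({0, 1, 2, 3, 4, 5, 7}) = 6
G(23) = mex({0, 1, 2, 3, 4, 5, 6}) = 7
G(24) = mex({0, 1, 2, 3, 5, 6, 7}) = 4
G(25) = mex({0, 2, 3, 4, 6, 7}) = 1
G(26) = mex({0, 1, 3, 4, 5, 6, 7}) = 2
G(27) = mex({0, 1, 2, 3, 4, 5, 6, 7}) = 8
G(28) = mex({0, 1, 2, 3, 4, 6, 7, 8}) = 5
G(29) = mex({0, 1, 2, 3, 5, 6, 7, 8, 9}) = 4
G(30) = mex({0, 1, 2, 3, 4, 5, 6, 9, 10}) = 7
G(31) = mex({0, 1, 3, 4, 5, 7, 10, 11}) = 2
G(32) = mex({0, 2, 3, 4, 5, 6, 7, 9, 11}) = 1
G(33) = mex({0, 1, 2, 3, 4, 5, 6, 7, 9, 12}) = 8
G(34) = mex({0, 1, 2, 3, 4, 5, 7, 8, 11, 12}) = 6
G(35) = mex({0, 1, 2, 3, 4, 5, 6, 8, 9, 10, 11}) = 7
G(36) = mex({0, 1, 2, 3, 5, 6, 7, 9, 10}) = 4
G(37) = mex({0, 2, 3, 4, 6, 7, 9, 10, 11, 12}) = 1
G(38) = mex({0, 1, 3, 4, 5, 6, 7, 9, 10, 11, 12}) = 2
G(39) = mex({0, 1, 2, 4, 5, 6, 7, 9, 10, 12, 14}) = 3
G(40) = mex({0, 2, 3, 4, 6, 7, 11, 12, 14}) = 1
G(41) = mex({0, 1, 2, 3, 5, 6, 7, 9, 10, 11, 12}) = 4
G(42) = mex({0, 1, 2, 3, 4, 5, 6, 9, 10}) = 7
G(43) = mex({0, 1, 3, 4, 5, 7, 9, 10, 12, 15}) = 2
G(44) = mex({0, 2, 3, 4, 5, 6, 7, 9, 10, 12, 15}) = 1
G(45) = mex({0, 1, 2, 3, 4, 5, 6, 7, 9, 10, 12, 14}) = 8
G(46) = mex({0, 1, 3, 4, 5, 7, 8, 11, 12, 14}) = 2
G(47) = mex({0, 1, 2, 3, 4, 5, 6, 8, 9, 10, 11, 12}) = 7
G(48) = mex({0, 1, 2, 3, 5, 6, 7, 9, 10}) = 4
G(49) = mex({0, 2, 3, 4, 6, 7, 9, 10, 11, 12, 15}) = 1
G(50) = mex({0, 1, 4, 5, 6, 7, 9, 11, 12, 14, 15}) = 2
G(51) = mex({0, 1, 2, 3, 4, 5, 6, 7, 9, 12, 14, 15}) = 8
G(52) = mex({0, 2, 3, 4, 5, 6, 7, 8, 11, 12, 15}) = 1
G(53) = mex({0, 1, 2, 3, 5, 6, 7, 8, 9, 10, 11, 12}) = 4
G(54) = mex({0, 1, 2, 3, 4, 5, 6, 9, 10}) = 7
G(55) = mex({0, 1, 3, 4, 5, 7, 9, 10, 11, 12}) = 2
G(56) = mex({0, 2, 3, 4, 5, 6, 7, 9, 10, 11, 12, 13, 14}) = 1
G(57) = mex({0, 1, 2, 3, 5, 6, 7, 9, 10, 12, 13, 14, 15}) = 4
G(58) = mex({0, 1, 3, 4, 5, 7, 11, 12, 14, 15}) = 2
G(59) = mex({0, 1, 2, 3, 4, 5, 6, 9, 10, 11, 12, 15}) = 7
G(60) = mex({0, 1, 2, 3, 5, 6, 7, 9, 10}) = 4
Therefore G(60) = 4.

4


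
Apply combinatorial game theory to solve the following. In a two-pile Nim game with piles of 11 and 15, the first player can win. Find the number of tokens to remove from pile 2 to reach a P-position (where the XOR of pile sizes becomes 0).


Piles: 11 and 15
Current XOR: 11 XOR 15 = 4 (non-zero, so this is an N-position).
To make the XOR zero, we need to find a move that balances the piles.
For pile 2 (size 15): target = 15 XOR 4 = 11
We reduce pile 2 from 15 to 11.
Tokens removed: 15 - 11 = 4
Verification: 11 XOR 11 = 0

4


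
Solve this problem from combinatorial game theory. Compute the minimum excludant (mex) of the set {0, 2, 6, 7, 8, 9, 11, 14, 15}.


Set = {0, 2, 6, 7, 8, 9, 11, 14, 15}
0 is in the set.
1 is NOT in the set. This is the mex.
mex = 1

1


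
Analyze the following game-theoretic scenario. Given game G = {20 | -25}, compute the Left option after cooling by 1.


Original game: {20 | -25} (a switch {a | b} with a > b).
Cooling by t (for t below the temperature (a - b)/2 = 45/2) taxes each move by t: {a | b} cooled by t is {a - t | b + t}.
Cooling amount: t = 1
Cooled Left option: 20 - 1 = 19
Cooled Right option: -25 + 1 = -24
Cooled game: {19 | -24}
Left option = 19

19


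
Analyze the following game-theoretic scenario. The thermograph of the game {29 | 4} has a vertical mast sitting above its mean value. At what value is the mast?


Game = {29 | 4}, a switch {a | b} with numbers a > b.
Its thermograph has left wall a - t and right wall b + t, which meet at t = (a - b)/2, where both equal (a + b)/2. So the mast (mean value) is at (a + b)/2.
Mean = (29 + (4))/2 = 33/2 = 33/2

33/2


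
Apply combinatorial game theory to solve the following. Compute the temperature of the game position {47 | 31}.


The game is {47 | 31}, a switch {a | b} with numbers a > b.
Cooling {a | b} by t gives {a - t | b + t}, which stops being hot when a - t = b + t, i.e. at t = (a - b)/2. So the temperature of a switch is (a - b)/2.
Temperature = (Left option - Right option) / 2
= (47 - (31)) / 2
= 16 / 2
= 8

8


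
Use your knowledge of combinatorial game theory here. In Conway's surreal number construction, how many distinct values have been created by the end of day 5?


Day 0: {|} = 0 is born. Count = 1.
Day n: the number of surreal numbers born by day n is 2^(n+1) - 1.
By day 0: 2^1 - 1 = 1
By day 1: 2^2 - 1 = 3
By day 2: 2^3 - 1 = 7
By day 3: 2^4 - 1 = 15
By day 4: 2^5 - 1 = 31
By day 5: 2^6 - 1 = 63
By day 5: 63 surreal numbers.

63


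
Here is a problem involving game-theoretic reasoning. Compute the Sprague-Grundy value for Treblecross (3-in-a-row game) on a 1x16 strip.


Treblecross: place X on empty cells; 3-in-a-row wins.
Playing within two cells of an existing X lets the opponent win at once, so sensible play treats the cells i-2..i+2 around each X as dead. The player left with no safe cell loses, so this is a normal-play take-away game on strips of safe cells.
Placing X at cell i (0-indexed) of a strip of k safe cells leaves independent strips of sizes max(0, i-2) and max(0, k-i-3). Hence G(k) = mex{ G(max(0,i-2)) XOR G(max(0,k-i-3)) : 0 <= i < k }, with G(0) = 0.
G(1): splits (0,0):0^0=0 -> mex({0}) = 1
G(2): splits (0,0):0^0=0 -> mex({0}) = 1
G(3): splits (0,0):0^0=0 -> mex({0}) = 1
G(4): splits (0,1):0^1=1 (0,0):0^0=0 -> mex({0, 1}) = 2
G(5): splits (0,2):0^1=1 (0,1):0^1=1 (0,0):0^0=0 -> mex({0, 1}) = 2
G(6) = mex({1}) = 0
G(7) = mex({0, 1, 2}) = 3
G(8) = mex({0, 1, 2}) = 3
G(9) = mex({0, 2}) = 1
G(10) = mex({0, 2, 3}) = 1
G(11) = mex({0, 3}) = 1
G(12) = mex({1, 3}) = 0
G(13) = mex({0, 1, 2, 3}) = 4
G(14) = mex({0, 1, 2}) = 3
G(15) = mex({0, 1, 2}) = 3
G(16) = mex({0, 1, 2, 4}) = 3
Therefore G(16) = 3.

3


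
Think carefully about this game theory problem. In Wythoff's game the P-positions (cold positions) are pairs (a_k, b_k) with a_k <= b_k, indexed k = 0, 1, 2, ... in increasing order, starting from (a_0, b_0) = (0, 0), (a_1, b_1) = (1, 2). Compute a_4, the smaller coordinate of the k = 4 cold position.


By Wythoff's theorem, a_k = floor(k * phi) and b_k = floor(k * phi^2) = a_k + k, where phi = (1 + sqrt(5))/2 is the golden ratio.
phi = (1 + sqrt(5))/2 = 1.618034
k = 4
k * phi = 4 * 1.618034 = 6.472136
a_4 = floor(k * phi) = 6

6


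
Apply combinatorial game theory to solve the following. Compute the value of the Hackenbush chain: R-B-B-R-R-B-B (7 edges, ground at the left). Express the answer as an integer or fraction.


Edges (from ground): R-B-B-R-R-B-B
By Berlekamp's sign-expansion rule, a Blue-Red Hackenbush stalk has the value of the surreal number whose sign sequence is the edge sequence with B -> + and R -> -.
Sign sequence: -++--++
Trace the sign expansion in the surreal number tree, starting from 0:
Edge 1: R (sign -) -> bounds (-inf, 0), value = -1
Edge 2: B (sign +) -> bounds (-1, 0), value = -1/2
Edge 3: B (sign +) -> bounds (-1/2, 0), value = -1/4
Edge 4: R (sign -) -> bounds (-1/2, -1/4), value = -3/8
Edge 5: R (sign -) -> bounds (-1/2, -3/8), value = -7/16
Edge 6: B (sign +) -> bounds (-7/16, -3/8), value = -13/32
Edge 7: B (sign +) -> bounds (-13/32, -3/8), value = -25/64
Game value = -25/64

-25/64


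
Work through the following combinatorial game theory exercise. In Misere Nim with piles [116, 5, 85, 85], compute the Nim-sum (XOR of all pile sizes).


We need the XOR (exclusive or) of all pile sizes.
After XOR-ing pile 1 (size 116): 0 XOR 116 = 116
After XOR-ing pile 2 (size 5): 116 XOR 5 = 113
After XOR-ing pile 3 (size 85): 113 XOR 85 = 36
After XOR-ing pile 4 (size 85): 36 XOR 85 = 113
The Nim-value of this position is 113.

113


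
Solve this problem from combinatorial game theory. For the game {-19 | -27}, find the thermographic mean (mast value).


Game = {-19 | -27}, a switch {a | b} with numbers a > b.
Its thermograph has left wall a - t and right wall b + t, which meet at t = (a - b)/2, where both equal (a + b)/2. So the mast (mean value) is at (a + b)/2.
Mean = (-19 + (-27))/2 = -46/2 = -23

-23


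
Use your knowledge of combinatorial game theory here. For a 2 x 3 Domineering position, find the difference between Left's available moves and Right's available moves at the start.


Board is 2 x 3 (rows x cols).
Left (vertical) placements: (rows-1) * cols = 1 * 3 = 3
Right (horizontal) placements: rows * (cols-1) = 2 * 2 = 4
Advantage = Left - Right = 3 - 4 = -1

-1


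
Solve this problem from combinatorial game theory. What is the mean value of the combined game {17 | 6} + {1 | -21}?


G1 = {17 | 6}, G2 = {1 | -21}
Each is a switch {a | b} with numbers a > b; its mean value is (a + b)/2, and mean value is additive over game sums: m(G1 + G2) = m(G1) + m(G2).
Mean of G1 = (17 + (6))/2 = 23/2 = 23/2
Mean of G2 = (1 + (-21))/2 = -20/2 = -10
Mean of G1 + G2 = 23/2 + -10 = 3/2

3/2


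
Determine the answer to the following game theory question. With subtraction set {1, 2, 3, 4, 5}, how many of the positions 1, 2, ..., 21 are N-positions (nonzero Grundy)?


Subtraction set S = {1, 2, 3, 4, 5}, so G(n) = n mod 6.
G(n) = 0 when n is a multiple of 6.
Multiples of 6 in [1, 21]: 3
N-positions (nonzero Grundy) = 21 - 3 = 18

18


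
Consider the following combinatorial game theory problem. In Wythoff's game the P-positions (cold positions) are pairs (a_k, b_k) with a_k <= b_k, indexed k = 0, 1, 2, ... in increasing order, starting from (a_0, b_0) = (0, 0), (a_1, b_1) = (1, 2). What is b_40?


By Wythoff's theorem, a_k = floor(k * phi) and b_k = floor(k * phi^2) = a_k + k, where phi = (1 + sqrt(5))/2 is the golden ratio.
phi = (1 + sqrt(5))/2 = 1.618034
phi^2 = phi + 1 = 2.618034
k = 40
k * phi^2 = 40 * 2.618034 = 104.721360
b_40 = floor(k * phi^2) = 104 (check: a_40 + k = 64 + 40 = 104)

104


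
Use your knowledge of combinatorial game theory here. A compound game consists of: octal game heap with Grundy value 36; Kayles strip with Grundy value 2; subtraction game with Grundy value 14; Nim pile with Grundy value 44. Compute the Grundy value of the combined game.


By the Sprague-Grundy theorem, the Grundy value of a sum of games is the XOR of individual Grundy values.
octal game heap: Grundy value = 36. Running XOR: 0 XOR 36 = 36
Kayles strip: Grundy value = 2. Running XOR: 36 XOR 2 = 38
subtraction game: Grundy value = 14. Running XOR: 38 XOR 14 = 40
Nim pile: Grundy value = 44. Running XOR: 40 XOR 44 = 4
The combined Grundy value is 4.

4


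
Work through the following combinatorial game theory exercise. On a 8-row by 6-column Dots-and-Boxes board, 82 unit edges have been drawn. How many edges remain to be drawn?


Grid: 8 x 6 boxes, i.e. 9 rows and 7 columns of dots.
Horizontal edges: (rows + 1) * cols = 9 * 6 = 54
Vertical edges: rows * (cols + 1) = 8 * 7 = 56
Total edges: 54 + 56 = 110
Edges drawn: 82
Remaining: 110 - 82 = 28

28


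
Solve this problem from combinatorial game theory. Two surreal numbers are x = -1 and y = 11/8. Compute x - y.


x = -1, y = 11/8
Converting to common denominator: 8
x = -8/8, y = 11/8
x - y = -1 - 11/8 = -19/8

-19/8


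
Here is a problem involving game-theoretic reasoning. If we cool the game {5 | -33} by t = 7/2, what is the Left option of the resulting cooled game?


Original game: {5 | -33} (a switch {a | b} with a > b).
Cooling by t (for t below the temperature (a - b)/2 = 19) taxes each move by t: {a | b} cooled by t is {a - t | b + t}.
Cooling amount: t = 7/2
Cooled Left option: 5 - 7/2 = 3/2
Cooled Right option: -33 + 7/2 = -59/2
Cooled game: {3/2 | -59/2}
Left option = 3/2

3/2


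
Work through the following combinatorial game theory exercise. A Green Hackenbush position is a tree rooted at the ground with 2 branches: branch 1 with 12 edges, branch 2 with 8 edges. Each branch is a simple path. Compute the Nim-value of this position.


The tree has 2 branches from the ground vertex.
In Green Hackenbush, the Nim-value of a simple path of length k is k.
Branch 1: length 12, Nim-value = 12
Branch 2: length 8, Nim-value = 8
Total Nim-value = XOR of all branch values:
0 XOR 12 = 12
12 XOR 8 = 4
Nim-value of the tree = 4

4


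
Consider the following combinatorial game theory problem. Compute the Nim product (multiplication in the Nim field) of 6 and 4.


Nim multiplication is bilinear over XOR: (u XOR v) * w = (u*w) XOR (v*w).
So we split each operand into its bit components and XOR the pairwise Nim products.
6 = 2 + 4 (as XOR of powers of 2).
4 = 4 (as XOR of powers of 2).
Using the standard Nim-product table on single bits:
  2*2 = 3,   2*4 = 8,   2*8 = 12,
  4*4 = 6,   4*8 = 11,  8*8 = 13,
and  1*x = x (identity), k*l = l*k (commutative).
Pairwise Nim products:
  2 * 4 = 8
  4 * 4 = 6
XOR them: 8 XOR 6 = 14.
Result: 6 * 4 = 14 (in Nim).

14


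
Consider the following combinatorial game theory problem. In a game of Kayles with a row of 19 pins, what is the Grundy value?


Kayles: a move removes 1 or 2 adjacent pins from a contiguous row.
Removing pins from a row of k leaves two independent rows (a, b) with a + b = k - 1 (one pin) or a + b = k - 2 (two pins); an end removal gives a = 0.
By Sprague-Grundy, G(k) = mex{ G(a) XOR G(b) } over all these splits. G(0) = 0.
G(1): splits (0,0):0^0=0 -> mex({0}) = 1
G(2): splits (0,1):0^1=1 (0,0):0^0=0 -> mex({0, 1}) = 2
G(3): splits (0,2):0^2=2 (1,1):1^1=0 (0,1):0^1=1 -> mex({0, 1, 2}) = 3
G(4): splits (0,3):0^3=3 (1,2):1^2=3 (0,2):0^2=2 (1,1):1^1=0 -> mex({0, 2, 3}) = 1
G(5): splits (0,4):0^1=1 (1,3):1^3=2 (2,2):2^2=0 (0,3):0^3=3 (1,2):1^2=3 -> mex({0, 1, 2, 3}) = 4
G(6) = mex({0, 1, 2, 4}) = 3
G(7) = mex({0, 1, 3, 4, 5}) = 2
G(8) = mex({0, 2, 3, 5, 6}) = 1
G(9) = mex({0, 1, 2, 3, 6, 7}) = 4
G(10) = mex({0, 1, 3, 4, 5, 7}) = 2
G(11) = mex({0, 1, 2, 3, 4, 5}) = 6
G(12) = mex({0, 1, 2, 3, 5, 6, 7}) = 4
G(13) = mex({0, 2, 3, 4, 6, 7}) = 1
G(14) = mex({0, 1, 4, 5, 6, 7}) = 2
G(15) = mex({0, 1, 2, 3, 4, 5, 6}) = 7
G(16) = mex({0, 2, 3, 5, 6, 7}) = 1
G(17) = mex({0, 1, 2, 3, 5, 6, 7}) = 4
G(18) = mex({0, 1, 2, 4, 5, 6}) = 3
G(19) = mex({0, 1, 3, 4, 5, 7}) = 2
Therefore G(19) = 2.

2


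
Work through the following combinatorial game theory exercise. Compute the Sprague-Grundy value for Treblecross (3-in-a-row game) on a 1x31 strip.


Treblecross: place X on empty cells; 3-in-a-row wins.
Playing within two cells of an existing X lets the opponent win at once, so sensible play treats the cells i-2..i+2 around each X as dead. The player left with no safe cell loses, so this is a normal-play take-away game on strips of safe cells.
Placing X at cell i (0-indexed) of a strip of k safe cells leaves independent strips of sizes max(0, i-2) and max(0, k-i-3). Hence G(k) = mex{ G(max(0,i-2)) XOR G(max(0,k-i-3)) : 0 <= i < k }, with G(0) = 0.
G(1): splits (0,0):0^0=0 -> mex({0}) = 1
G(2): splits (0,0):0^0=0 -> mex({0}) = 1
G(3): splits (0,0):0^0=0 -> mex({0}) = 1
G(4): splits (0,1):0^1=1 (0,0):0^0=0 -> mex({0, 1}) = 2
G(5): splits (0,2):0^1=1 (0,1):0^1=1 (0,0):0^0=0 -> mex({0, 1}) = 2
G(6) = mex({1}) = 0
G(7) = mex({0, 1, 2}) = 3
G(8) = mex({0, 1, 2}) = 3
G(9) = mex({0, 2}) = 1
G(10) = mex({0, 2, 3}) = 1
G(11) = mex({0, 3}) = 1
G(12) = mex({1, 3}) = 0
G(13) = mex({0, 1, 2, 3}) = 4
G(14) = mex({0, 1, 2}) = 3
G(15) = mex({0, 1, 2}) = 3
G(16) = mex({0, 1, 2, 4}) = 3
G(17) = mex({0, 1, 3, 4}) = 2
G(18) = mex({0, 1, 3, 4}) = 2
G(19) = mex({0, 1, 3, 5}) = 2
G(20) = mex({0, 1, 2, 3, 5}) = 4
G(21) = mex({0, 1, 2, 3, 5}) = 4
G(22) = mex({1, 2, 6}) = 0
G(23) = mex({0, 1, 2, 3, 4, 6}) = 5
G(24) = mex({0, 1, 2, 3, 4}) = 5
G(25) = mex({0, 1, 3, 4, 7}) = 2
G(26) = mex({0, 1, 3, 4, 5, 7}) = 2
G(27) = mex({0, 1, 3, 5}) = 2
G(28) = mex({0, 1, 2, 5}) = 3
G(29) = mex({0, 1, 2, 4, 5, 6}) = 3
G(30) = mex({1, 2, 4, 6}) = 0
G(31) = mex({0, 1, 2, 3, 4, 6}) = 5
Therefore G(31) = 5.

5


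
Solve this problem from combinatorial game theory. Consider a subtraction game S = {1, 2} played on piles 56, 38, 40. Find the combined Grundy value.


Subtraction set: {1, 2}
For this subtraction set, G(n) = n mod 3 (period = max + 1 = 3).
Pile 1 (size 56): G(56) = 56 mod 3 = 2
Pile 2 (size 38): G(38) = 38 mod 3 = 2
Pile 3 (size 40): G(40) = 40 mod 3 = 1
Total Grundy value = XOR of all: 2 XOR 2 XOR 1 = 1

1


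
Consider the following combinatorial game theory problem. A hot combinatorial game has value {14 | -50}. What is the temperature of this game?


The game is {14 | -50}, a switch {a | b} with numbers a > b.
Cooling {a | b} by t gives {a - t | b + t}, which stops being hot when a - t = b + t, i.e. at t = (a - b)/2. So the temperature of a switch is (a - b)/2.
Temperature = (Left option - Right option) / 2
= (14 - (-50)) / 2
= 64 / 2
= 32

32


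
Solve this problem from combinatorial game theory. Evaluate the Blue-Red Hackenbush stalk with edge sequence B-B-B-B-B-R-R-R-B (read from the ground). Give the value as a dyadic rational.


Edges (from ground): B-B-B-B-B-R-R-R-B
By Berlekamp's sign-expansion rule, a Blue-Red Hackenbush stalk has the value of the surreal number whose sign sequence is the edge sequence with B -> + and R -> -.
Sign sequence: +++++---+
Trace the sign expansion in the surreal number tree, starting from 0:
Edge 1: B (sign +) -> bounds (0, +inf), value = 1
Edge 2: B (sign +) -> bounds (1, +inf), value = 2
Edge 3: B (sign +) -> bounds (2, +inf), value = 3
Edge 4: B (sign +) -> bounds (3, +inf), value = 4
Edge 5: B (sign +) -> bounds (4, +inf), value = 5
Edge 6: R (sign -) -> bounds (4, 5), value = 9/2
Edge 7: R (sign -) -> bounds (4, 9/2), value = 17/4
Edge 8: R (sign -) -> bounds (4, 17/4), value = 33/8
Edge 9: B (sign +) -> bounds (33/8, 17/4), value = 67/16
Game value = 67/16

67/16


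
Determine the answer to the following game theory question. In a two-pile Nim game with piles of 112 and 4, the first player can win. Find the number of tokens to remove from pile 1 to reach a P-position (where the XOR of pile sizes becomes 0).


Piles: 112 and 4
Current XOR: 112 XOR 4 = 116 (non-zero, so this is an N-position).
To make the XOR zero, we need to find a move that balances the piles.
For pile 1 (size 112): target = 112 XOR 116 = 4
We reduce pile 1 from 112 to 4.
Tokens removed: 112 - 4 = 108
Verification: 4 XOR 4 = 0

108


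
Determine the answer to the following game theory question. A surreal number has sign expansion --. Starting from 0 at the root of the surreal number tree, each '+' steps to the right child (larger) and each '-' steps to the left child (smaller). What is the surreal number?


Sign expansion: --
Rule: track bounds (lo, hi), initially (-inf, +inf). On '+', the current value becomes lo and we move to the simplest number in (value, hi): value + 1 if hi = +inf, otherwise the midpoint (value + hi)/2. On '-', the current value becomes hi and we move to value - 1 if lo = -inf, otherwise the midpoint (lo + value)/2.
Start at 0.
Step 1: sign = -, move left. Bounds: (-inf, 0). Value = -1
Step 2: sign = -, move left. Bounds: (-inf, -1). Value = -2
The surreal number with sign expansion -- is -2.

-2


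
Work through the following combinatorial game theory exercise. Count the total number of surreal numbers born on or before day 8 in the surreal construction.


Day 0: {|} = 0 is born. Count = 1.
Day n: the number of surreal numbers born by day n is 2^(n+1) - 1.
By day 0: 2^1 - 1 = 1
By day 1: 2^2 - 1 = 3
By day 2: 2^3 - 1 = 7
By day 3: 2^4 - 1 = 15
By day 4: 2^5 - 1 = 31
By day 5: 2^6 - 1 = 63
By day 6: 2^7 - 1 = 127
By day 7: 2^8 - 1 = 255
By day 8: 2^9 - 1 = 511
By day 8: 511 surreal numbers.

511


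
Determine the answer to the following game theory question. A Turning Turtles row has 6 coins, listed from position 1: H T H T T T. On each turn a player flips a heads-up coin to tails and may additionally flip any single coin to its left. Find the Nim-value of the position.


Coins: H T H T T T
Key fact: a single head at position k behaves exactly like a Nim heap of size k (turning it to T and optionally flipping a coin at j < k corresponds to moving the heap from k to j, or to 0), and heads combine as a disjunctive sum (two heads at the same place would cancel, matching j XOR j = 0). So the Nim-value is the XOR of the 1-indexed positions of the heads.
Face-up positions (1-indexed): [1, 3]
XOR 0 with 1: 0 XOR 1 = 1
XOR 1 with 3: 1 XOR 3 = 2
Nim-value = 2

2


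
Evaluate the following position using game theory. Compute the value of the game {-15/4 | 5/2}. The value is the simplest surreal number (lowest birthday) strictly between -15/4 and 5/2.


Left options: {-15/4}, max = -15/4
Right options: {5/2}, min = 5/2
All options are numbers and max(Left) < min(Right), so by the simplicity theorem the value is the simplest (earliest-born) number strictly between -15/4 and 5/2.
Integers -3 through 2 all lie strictly between -15/4 and 5/2.
Among integers, the simplest (lowest birthday = smallest |n|; 0 is born on day 0, +-n on day n) is 0.
No non-integer in the interval can be simpler: if x is a non-integer in the interval, then floor(x) or ceil(x) also lies in the interval (the interval contains an integer), and both are proper prefixes of x's sign expansion, i.e. born earlier. So the game value is 0.
Game value = 0

0


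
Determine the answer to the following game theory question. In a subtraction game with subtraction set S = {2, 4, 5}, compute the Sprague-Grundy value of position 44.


The subtraction set is S = {2, 4, 5}.
G(k) = mex{ G(k - s) : s in S, s <= k }. We compute iteratively: G(0) = 0.
G(1) = mex({}) = 0
G(2) = mex({0}) = 1
G(3) = mex({0}) = 1
G(4) = mex({0, 1}) = 2
G(5) = mex({0, 1}) = 2
G(6) = mex({0, 1, 2}) = 3
G(7) = mex({1, 2}) = 0
G(8) = mex({1, 2, 3}) = 0
G(9) = mex({0, 2}) = 1
G(10) = mex({0, 2, 3}) = 1
G(11) = mex({0, 1, 3}) = 2
Observe that G(7)..G(11) = 0, 0, 1, 1, 2 repeats G(0)..G(4) = 0, 0, 1, 1, 2.
For k >= max(S) = 5, G(k) is determined by the previous 5 values G(k-5)..G(k-1); a window of 5 consecutive values has recurred shifted by 7, so by induction G(k + 7) = G(k) for all k >= 0: the sequence is periodic from the start with period 7.
One period: G(0..6) = 0, 0, 1, 1, 2, 2, 3.
44 mod 7 = 2, so G(44) = G(2) = 1.

1


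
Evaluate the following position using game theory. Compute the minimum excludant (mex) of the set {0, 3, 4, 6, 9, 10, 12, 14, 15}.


Set = {0, 3, 4, 6, 9, 10, 12, 14, 15}
0 is in the set.
1 is NOT in the set. This is the mex.
mex = 1

1


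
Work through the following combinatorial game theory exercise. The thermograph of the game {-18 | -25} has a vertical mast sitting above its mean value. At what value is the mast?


Game = {-18 | -25}, a switch {a | b} with numbers a > b.
Its thermograph has left wall a - t and right wall b + t, which meet at t = (a - b)/2, where both equal (a + b)/2. So the mast (mean value) is at (a + b)/2.
Mean = (-18 + (-25))/2 = -43/2 = -43/2

-43/2


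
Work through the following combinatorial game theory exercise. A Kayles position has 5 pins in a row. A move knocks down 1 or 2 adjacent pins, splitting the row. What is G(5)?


Kayles: a move removes 1 or 2 adjacent pins from a contiguous row.
Removing pins from a row of k leaves two independent rows (a, b) with a + b = k - 1 (one pin) or a + b = k - 2 (two pins); an end removal gives a = 0.
By Sprague-Grundy, G(k) = mex{ G(a) XOR G(b) } over all these splits. G(0) = 0.
G(1): splits (0,0):0^0=0 -> mex({0}) = 1
G(2): splits (0,1):0^1=1 (0,0):0^0=0 -> mex({0, 1}) = 2
G(3): splits (0,2):0^2=2 (1,1):1^1=0 (0,1):0^1=1 -> mex({0, 1, 2}) = 3
G(4): splits (0,3):0^3=3 (1,2):1^2=3 (0,2):0^2=2 (1,1):1^1=0 -> mex({0, 2, 3}) = 1
G(5): splits (0,4):0^1=1 (1,3):1^3=2 (2,2):2^2=0 (0,3):0^3=3 (1,2):1^2=3 -> mex({0, 1, 2, 3}) = 4
Therefore G(5) = 4.

4


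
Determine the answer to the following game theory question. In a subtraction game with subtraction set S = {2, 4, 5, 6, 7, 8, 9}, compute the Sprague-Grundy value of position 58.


The subtraction set is S = {2, 4, 5, 6, 7, 8, 9}.
G(k) = mex{ G(k - s) : s in S, s <= k }. We compute iteratively: G(0) = 0.
G(1) = mex({}) = 0
G(2) = mex({0}) = 1
G(3) = mex({0}) = 1
G(4) = mex({0, 1}) = 2
G(5) = mex({0, 1}) = 2
G(6) = mex({0, 1, 2}) = 3
G(7) = mex({0, 1, 2}) = 3
G(8) = mex({0, 1, 2, 3}) = 4
G(9) = mex({0, 1, 2, 3}) = 4
G(10) = mex({0, 1, 2, 3, 4}) = 5
G(11) = mex({1, 2, 3, 4}) = 0
G(12) = mex({1, 2, 3, 4, 5}) = 0
G(13) = mex({0, 2, 3, 4}) = 1
G(14) = mex({0, 2, 3, 4, 5}) = 1
G(15) = mex({0, 1, 3, 4, 5}) = 2
G(16) = mex({0, 1, 3, 4, 5}) = 2
G(17) = mex({0, 1, 2, 4, 5}) = 3
G(18) = mex({0, 1, 2, 4, 5}) = 3
G(19) = mex({0, 1, 2, 3, 5}) = 4
Observe that G(11)..G(19) = 0, 0, 1, 1, 2, 2, 3, 3, 4 repeats G(0)..G(8) = 0, 0, 1, 1, 2, 2, 3, 3, 4.
For k >= max(S) = 9, G(k) is determined by the previous 9 values G(k-9)..G(k-1); a window of 9 consecutive values has recurred shifted by 11, so by induction G(k + 11) = G(k) for all k >= 0: the sequence is periodic from the start with period 11.
One period: G(0..10) = 0, 0, 1, 1, 2, 2, 3, 3, 4, 4, 5.
58 mod 11 = 3, so G(58) = G(3) = 1.

1


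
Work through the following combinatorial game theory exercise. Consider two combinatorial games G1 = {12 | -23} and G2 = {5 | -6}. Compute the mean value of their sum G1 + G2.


G1 = {12 | -23}, G2 = {5 | -6}
Each is a switch {a | b} with numbers a > b; its mean value is (a + b)/2, and mean value is additive over game sums: m(G1 + G2) = m(G1) + m(G2).
Mean of G1 = (12 + (-23))/2 = -11/2 = -11/2
Mean of G2 = (5 + (-6))/2 = -1/2 = -1/2
Mean of G1 + G2 = -11/2 + -1/2 = -6

-6


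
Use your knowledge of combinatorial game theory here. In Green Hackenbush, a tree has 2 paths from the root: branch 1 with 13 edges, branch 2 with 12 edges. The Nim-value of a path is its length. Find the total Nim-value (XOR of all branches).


The tree has 2 branches from the ground vertex.
In Green Hackenbush, the Nim-value of a simple path of length k is k.
Branch 1: length 13, Nim-value = 13
Branch 2: length 12, Nim-value = 12
Total Nim-value = XOR of all branch values:
0 XOR 13 = 13
13 XOR 12 = 1
Nim-value of the tree = 1

1


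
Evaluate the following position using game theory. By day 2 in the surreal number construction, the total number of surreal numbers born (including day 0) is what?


Day 0: {|} = 0 is born. Count = 1.
Day n: the number of surreal numbers born by day n is 2^(n+1) - 1.
By day 0: 2^1 - 1 = 1
By day 1: 2^2 - 1 = 3
By day 2: 2^3 - 1 = 7
By day 2: 7 surreal numbers.

7


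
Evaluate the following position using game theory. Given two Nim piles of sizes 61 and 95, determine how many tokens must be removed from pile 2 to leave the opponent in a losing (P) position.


Piles: 61 and 95
Current XOR: 61 XOR 95 = 98 (non-zero, so this is an N-position).
To make the XOR zero, we need to find a move that balances the piles.
For pile 2 (size 95): target = 95 XOR 98 = 61
We reduce pile 2 from 95 to 61.
Tokens removed: 95 - 61 = 34
Verification: 61 XOR 61 = 0

34


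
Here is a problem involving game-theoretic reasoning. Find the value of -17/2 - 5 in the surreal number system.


x = -17/2, y = 5
Converting to common denominator: 2
x = -17/2, y = 10/2
x - y = -17/2 - 5 = -27/2

-27/2


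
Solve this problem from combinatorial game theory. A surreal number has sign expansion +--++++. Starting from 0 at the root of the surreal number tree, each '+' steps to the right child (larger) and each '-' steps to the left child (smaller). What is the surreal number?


Sign expansion: +--++++
Rule: track bounds (lo, hi), initially (-inf, +inf). On '+', the current value becomes lo and we move to the simplest number in (value, hi): value + 1 if hi = +inf, otherwise the midpoint (value + hi)/2. On '-', the current value becomes hi and we move to value - 1 if lo = -inf, otherwise the midpoint (lo + value)/2.
Start at 0.
Step 1: sign = +, move right. Bounds: (0, +inf). Value = 1
Step 2: sign = -, move left. Bounds: (0, 1). Value = 1/2
Step 3: sign = -, move left. Bounds: (0, 1/2). Value = 1/4
Step 4: sign = +, move right. Bounds: (1/4, 1/2). Value = 3/8
Step 5: sign = +, move right. Bounds: (3/8, 1/2). Value = 7/16
Step 6: sign = +, move right. Bounds: (7/16, 1/2). Value = 15/32
Step 7: sign = +, move right. Bounds: (15/32, 1/2). Value = 31/64
The surreal number with sign expansion +--++++ is 31/64.

31/64


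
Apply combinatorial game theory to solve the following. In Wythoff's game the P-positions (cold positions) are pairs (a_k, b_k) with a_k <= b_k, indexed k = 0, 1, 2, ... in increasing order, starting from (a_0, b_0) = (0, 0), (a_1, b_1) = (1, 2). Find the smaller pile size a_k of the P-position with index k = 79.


By Wythoff's theorem, a_k = floor(k * phi) and b_k = floor(k * phi^2) = a_k + k, where phi = (1 + sqrt(5))/2 is the golden ratio.
phi = (1 + sqrt(5))/2 = 1.618034
k = 79
k * phi = 79 * 1.618034 = 127.824685
a_79 = floor(k * phi) = 127

127


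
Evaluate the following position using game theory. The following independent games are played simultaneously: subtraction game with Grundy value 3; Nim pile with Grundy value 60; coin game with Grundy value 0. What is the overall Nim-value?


By the Sprague-Grundy theorem, the Grundy value of a sum of games is the XOR of individual Grundy values.
subtraction game: Grundy value = 3. Running XOR: 0 XOR 3 = 3
Nim pile: Grundy value = 60. Running XOR: 3 XOR 60 = 63
coin game: Grundy value = 0. Running XOR: 63 XOR 0 = 63
The combined Grundy value is 63.

63


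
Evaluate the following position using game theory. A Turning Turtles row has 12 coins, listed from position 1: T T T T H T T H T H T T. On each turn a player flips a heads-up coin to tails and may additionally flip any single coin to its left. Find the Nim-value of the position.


Coins: T T T T H T T H T H T T
Key fact: a single head at position k behaves exactly like a Nim heap of size k (turning it to T and optionally flipping a coin at j < k corresponds to moving the heap from k to j, or to 0), and heads combine as a disjunctive sum (two heads at the same place would cancel, matching j XOR j = 0). So the Nim-value is the XOR of the 1-indexed positions of the heads.
Face-up positions (1-indexed): [5, 8, 10]
XOR 0 with 5: 0 XOR 5 = 5
XOR 5 with 8: 5 XOR 8 = 13
XOR 13 with 10: 13 XOR 10 = 7
Nim-value = 7

7


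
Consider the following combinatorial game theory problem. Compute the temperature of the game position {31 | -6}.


The game is {31 | -6}, a switch {a | b} with numbers a > b.
Cooling {a | b} by t gives {a - t | b + t}, which stops being hot when a - t = b + t, i.e. at t = (a - b)/2. So the temperature of a switch is (a - b)/2.
Temperature = (Left option - Right option) / 2
= (31 - (-6)) / 2
= 37 / 2
= 37/2

37/2


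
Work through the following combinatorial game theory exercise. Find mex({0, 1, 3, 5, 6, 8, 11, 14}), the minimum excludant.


Set = {0, 1, 3, 5, 6, 8, 11, 14}
0 is in the set.
1 is in the set.
2 is NOT in the set. This is the mex.
mex = 2

2


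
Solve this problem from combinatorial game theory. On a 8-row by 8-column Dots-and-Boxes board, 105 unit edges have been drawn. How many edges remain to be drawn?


Grid: 8 x 8 boxes, i.e. 9 rows and 9 columns of dots.
Horizontal edges: (rows + 1) * cols = 9 * 8 = 72
Vertical edges: rows * (cols + 1) = 8 * 9 = 72
Total edges: 72 + 72 = 144
Edges drawn: 105
Remaining: 144 - 105 = 39

39


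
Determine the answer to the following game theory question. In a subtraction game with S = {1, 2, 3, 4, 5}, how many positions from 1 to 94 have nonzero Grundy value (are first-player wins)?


Subtraction set S = {1, 2, 3, 4, 5}, so G(n) = n mod 6.
G(n) = 0 when n is a multiple of 6.
Multiples of 6 in [1, 94]: 15
N-positions (nonzero Grundy) = 94 - 15 = 79

79


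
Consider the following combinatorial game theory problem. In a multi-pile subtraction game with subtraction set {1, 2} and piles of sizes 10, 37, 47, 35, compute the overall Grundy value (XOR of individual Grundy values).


Subtraction set: {1, 2}
For this subtraction set, G(n) = n mod 3 (period = max + 1 = 3).
Pile 1 (size 10): G(10) = 10 mod 3 = 1
Pile 2 (size 37): G(37) = 37 mod 3 = 1
Pile 3 (size 47): G(47) = 47 mod 3 = 2
Pile 4 (size 35): G(35) = 35 mod 3 = 2
Total Grundy value = XOR of all: 1 XOR 1 XOR 2 XOR 2 = 0

0


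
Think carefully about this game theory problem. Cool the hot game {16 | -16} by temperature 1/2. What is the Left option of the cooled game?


Original game: {16 | -16} (a switch {a | b} with a > b).
Cooling by t (for t below the temperature (a - b)/2 = 16) taxes each move by t: {a | b} cooled by t is {a - t | b + t}.
Cooling amount: t = 1/2
Cooled Left option: 16 - 1/2 = 31/2
Cooled Right option: -16 + 1/2 = -31/2
Cooled game: {31/2 | -31/2}
Left option = 31/2

31/2


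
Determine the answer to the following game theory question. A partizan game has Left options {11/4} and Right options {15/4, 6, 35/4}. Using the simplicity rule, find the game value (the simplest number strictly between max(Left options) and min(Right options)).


Left options: {11/4}, max = 11/4
Right options: {15/4, 6, 35/4}, min = 15/4
All options are numbers and max(Left) < min(Right), so by the simplicity theorem the value is the simplest (earliest-born) number strictly between 11/4 and 15/4.
The only integer strictly between 11/4 and 15/4 is 3.
No non-integer in the interval can be simpler: if x is a non-integer in the interval, then floor(x) or ceil(x) also lies in the interval (the interval contains an integer), and both are proper prefixes of x's sign expansion, i.e. born earlier. So the game value is 3.
Game value = 3

3


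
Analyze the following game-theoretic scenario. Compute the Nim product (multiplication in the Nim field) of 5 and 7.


Nim multiplication is bilinear over XOR: (u XOR v) * w = (u*w) XOR (v*w).
So we split each operand into its bit components and XOR the pairwise Nim products.
5 = 1 + 4 (as XOR of powers of 2).
7 = 1 + 2 + 4 (as XOR of powers of 2).
Using the standard Nim-product table on single bits:
  2*2 = 3,   2*4 = 8,   2*8 = 12,
  4*4 = 6,   4*8 = 11,  8*8 = 13,
and  1*x = x (identity), k*l = l*k (commutative).
Pairwise Nim products:
  1 * 1 = 1
  1 * 2 = 2
  1 * 4 = 4
  4 * 1 = 4
  4 * 2 = 8
  4 * 4 = 6
XOR them: 1 XOR 2 XOR 4 XOR 4 XOR 8 XOR 6 = 13.
Result: 5 * 7 = 13 (in Nim).

13


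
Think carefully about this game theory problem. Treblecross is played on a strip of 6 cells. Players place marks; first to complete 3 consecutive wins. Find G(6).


Treblecross: place X on empty cells; 3-in-a-row wins.
Playing within two cells of an existing X lets the opponent win at once, so sensible play treats the cells i-2..i+2 around each X as dead. The player left with no safe cell loses, so this is a normal-play take-away game on strips of safe cells.
Placing X at cell i (0-indexed) of a strip of k safe cells leaves independent strips of sizes max(0, i-2) and max(0, k-i-3). Hence G(k) = mex{ G(max(0,i-2)) XOR G(max(0,k-i-3)) : 0 <= i < k }, with G(0) = 0.
G(1): splits (0,0):0^0=0 -> mex({0}) = 1
G(2): splits (0,0):0^0=0 -> mex({0}) = 1
G(3): splits (0,0):0^0=0 -> mex({0}) = 1
G(4): splits (0,1):0^1=1 (0,0):0^0=0 -> mex({0, 1}) = 2
G(5): splits (0,2):0^1=1 (0,1):0^1=1 (0,0):0^0=0 -> mex({0, 1}) = 2
G(6) = mex({1}) = 0
Therefore G(6) = 0.

0


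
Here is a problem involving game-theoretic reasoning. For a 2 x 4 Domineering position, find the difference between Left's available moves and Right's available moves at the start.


Board is 2 x 4 (rows x cols).
Left (vertical) placements: (rows-1) * cols = 1 * 4 = 4
Right (horizontal) placements: rows * (cols-1) = 2 * 3 = 6
Advantage = Left - Right = 4 - 6 = -2

-2


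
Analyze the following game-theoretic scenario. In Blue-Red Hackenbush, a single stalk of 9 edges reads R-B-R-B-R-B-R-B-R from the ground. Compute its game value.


Edges (from ground): R-B-R-B-R-B-R-B-R
By Berlekamp's sign-expansion rule, a Blue-Red Hackenbush stalk has the value of the surreal number whose sign sequence is the edge sequence with B -> + and R -> -.
Sign sequence: -+-+-+-+-
Trace the sign expansion in the surreal number tree, starting from 0:
Edge 1: R (sign -) -> bounds (-inf, 0), value = -1
Edge 2: B (sign +) -> bounds (-1, 0), value = -1/2
Edge 3: R (sign -) -> bounds (-1, -1/2), value = -3/4
Edge 4: B (sign +) -> bounds (-3/4, -1/2), value = -5/8
Edge 5: R (sign -) -> bounds (-3/4, -5/8), value = -11/16
Edge 6: B (sign +) -> bounds (-11/16, -5/8), value = -21/32
Edge 7: R (sign -) -> bounds (-11/16, -21/32), value = -43/64
Edge 8: B (sign +) -> bounds (-43/64, -21/32), value = -85/128
Edge 9: R (sign -) -> bounds (-43/64, -85/128), value = -171/256
Game value = -171/256

-171/256


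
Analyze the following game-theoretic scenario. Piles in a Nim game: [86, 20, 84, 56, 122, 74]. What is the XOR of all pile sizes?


We need the XOR (exclusive or) of all pile sizes.
After XOR-ing pile 1 (size 86): 0 XOR 86 = 86
After XOR-ing pile 2 (size 20): 86 XOR 20 = 66
After XOR-ing pile 3 (size 84): 66 XOR 84 = 22
After XOR-ing pile 4 (size 56): 22 XOR 56 = 46
After XOR-ing pile 5 (size 122): 46 XOR 122 = 84
After XOR-ing pile 6 (size 74): 84 XOR 74 = 30
The Nim-value of this position is 30.

30


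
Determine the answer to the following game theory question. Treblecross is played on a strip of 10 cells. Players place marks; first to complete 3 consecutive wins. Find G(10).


Treblecross: place X on empty cells; 3-in-a-row wins.
Playing within two cells of an existing X lets the opponent win at once, so sensible play treats the cells i-2..i+2 around each X as dead. The player left with no safe cell loses, so this is a normal-play take-away game on strips of safe cells.
Placing X at cell i (0-indexed) of a strip of k safe cells leaves independent strips of sizes max(0, i-2) and max(0, k-i-3). Hence G(k) = mex{ G(max(0,i-2)) XOR G(max(0,k-i-3)) : 0 <= i < k }, with G(0) = 0.
G(1): splits (0,0):0^0=0 -> mex({0}) = 1
G(2): splits (0,0):0^0=0 -> mex({0}) = 1
G(3): splits (0,0):0^0=0 -> mex({0}) = 1
G(4): splits (0,1):0^1=1 (0,0):0^0=0 -> mex({0, 1}) = 2
G(5): splits (0,2):0^1=1 (0,1):0^1=1 (0,0):0^0=0 -> mex({0, 1}) = 2
G(6) = mex({1}) = 0
G(7) = mex({0, 1, 2}) = 3
G(8) = mex({0, 1, 2}) = 3
G(9) = mex({0, 2}) = 1
G(10) = mex({0, 2, 3}) = 1
Therefore G(10) = 1.

1
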